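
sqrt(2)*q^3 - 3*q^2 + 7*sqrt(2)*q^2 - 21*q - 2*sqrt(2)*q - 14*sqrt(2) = (q + 7)*(q - 2*sqrt(2))*(sqrt(2)*q + 1)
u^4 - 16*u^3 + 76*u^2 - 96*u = u*(u - 8)*(u - 6)*(u - 2)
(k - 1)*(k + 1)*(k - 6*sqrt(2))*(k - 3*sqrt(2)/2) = k^4 - 15*sqrt(2)*k^3/2 + 17*k^2 + 15*sqrt(2)*k/2 - 18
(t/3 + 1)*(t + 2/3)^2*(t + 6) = t^4/3 + 31*t^3/9 + 274*t^2/27 + 28*t/3 + 8/3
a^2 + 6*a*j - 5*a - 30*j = (a - 5)*(a + 6*j)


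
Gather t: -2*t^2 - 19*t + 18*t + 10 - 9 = -2*t^2 - t + 1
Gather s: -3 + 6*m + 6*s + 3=6*m + 6*s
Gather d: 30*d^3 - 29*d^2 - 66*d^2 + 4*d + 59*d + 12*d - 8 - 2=30*d^3 - 95*d^2 + 75*d - 10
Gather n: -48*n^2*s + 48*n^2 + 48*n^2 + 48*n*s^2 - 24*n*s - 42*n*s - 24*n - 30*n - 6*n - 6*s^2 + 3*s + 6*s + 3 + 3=n^2*(96 - 48*s) + n*(48*s^2 - 66*s - 60) - 6*s^2 + 9*s + 6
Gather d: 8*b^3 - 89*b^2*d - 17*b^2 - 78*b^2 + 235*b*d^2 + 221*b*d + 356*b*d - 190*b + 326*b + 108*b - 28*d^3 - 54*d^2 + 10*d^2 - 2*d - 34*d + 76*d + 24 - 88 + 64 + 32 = 8*b^3 - 95*b^2 + 244*b - 28*d^3 + d^2*(235*b - 44) + d*(-89*b^2 + 577*b + 40) + 32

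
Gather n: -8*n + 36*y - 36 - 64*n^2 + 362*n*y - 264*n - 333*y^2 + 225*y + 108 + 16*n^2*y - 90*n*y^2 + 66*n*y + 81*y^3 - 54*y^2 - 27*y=n^2*(16*y - 64) + n*(-90*y^2 + 428*y - 272) + 81*y^3 - 387*y^2 + 234*y + 72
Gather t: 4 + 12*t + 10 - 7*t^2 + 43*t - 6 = -7*t^2 + 55*t + 8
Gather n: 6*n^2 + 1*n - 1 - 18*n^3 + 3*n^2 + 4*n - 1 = -18*n^3 + 9*n^2 + 5*n - 2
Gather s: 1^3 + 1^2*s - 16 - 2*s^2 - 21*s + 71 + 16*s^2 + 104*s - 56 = 14*s^2 + 84*s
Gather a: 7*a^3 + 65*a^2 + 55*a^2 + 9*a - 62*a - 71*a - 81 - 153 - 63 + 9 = 7*a^3 + 120*a^2 - 124*a - 288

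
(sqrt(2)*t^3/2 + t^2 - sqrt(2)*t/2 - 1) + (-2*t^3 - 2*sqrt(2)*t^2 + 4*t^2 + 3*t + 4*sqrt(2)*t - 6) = -2*t^3 + sqrt(2)*t^3/2 - 2*sqrt(2)*t^2 + 5*t^2 + 3*t + 7*sqrt(2)*t/2 - 7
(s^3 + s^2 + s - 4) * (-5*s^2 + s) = -5*s^5 - 4*s^4 - 4*s^3 + 21*s^2 - 4*s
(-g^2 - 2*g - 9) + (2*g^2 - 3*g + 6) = g^2 - 5*g - 3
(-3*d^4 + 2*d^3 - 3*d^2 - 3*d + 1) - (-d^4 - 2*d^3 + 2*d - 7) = -2*d^4 + 4*d^3 - 3*d^2 - 5*d + 8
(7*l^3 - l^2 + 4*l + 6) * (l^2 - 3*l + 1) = 7*l^5 - 22*l^4 + 14*l^3 - 7*l^2 - 14*l + 6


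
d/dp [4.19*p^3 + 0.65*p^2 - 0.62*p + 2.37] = 12.57*p^2 + 1.3*p - 0.62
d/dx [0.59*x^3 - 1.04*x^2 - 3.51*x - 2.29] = 1.77*x^2 - 2.08*x - 3.51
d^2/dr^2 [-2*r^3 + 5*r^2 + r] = 10 - 12*r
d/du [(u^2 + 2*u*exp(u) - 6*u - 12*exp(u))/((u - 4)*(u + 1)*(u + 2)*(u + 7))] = 2*(u^5*exp(u) - u^5 - 3*u^4*exp(u) + 6*u^4 - 41*u^3*exp(u) + 36*u^3 + 149*u^2*exp(u) - 90*u^2 + 208*u*exp(u) - 56*u - 188*exp(u) + 168)/(u^8 + 12*u^7 + 2*u^6 - 360*u^5 - 759*u^4 + 1980*u^3 + 7988*u^2 + 8736*u + 3136)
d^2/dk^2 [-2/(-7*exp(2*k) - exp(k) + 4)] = 2*(2*(14*exp(k) + 1)^2*exp(k) - (28*exp(k) + 1)*(7*exp(2*k) + exp(k) - 4))*exp(k)/(7*exp(2*k) + exp(k) - 4)^3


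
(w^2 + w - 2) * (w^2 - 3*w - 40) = w^4 - 2*w^3 - 45*w^2 - 34*w + 80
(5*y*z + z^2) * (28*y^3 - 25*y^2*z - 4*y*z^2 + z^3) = 140*y^4*z - 97*y^3*z^2 - 45*y^2*z^3 + y*z^4 + z^5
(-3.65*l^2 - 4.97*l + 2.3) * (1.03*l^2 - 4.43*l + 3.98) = -3.7595*l^4 + 11.0504*l^3 + 9.8591*l^2 - 29.9696*l + 9.154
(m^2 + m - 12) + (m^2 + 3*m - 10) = 2*m^2 + 4*m - 22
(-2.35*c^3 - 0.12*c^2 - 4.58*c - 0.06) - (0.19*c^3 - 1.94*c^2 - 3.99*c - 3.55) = -2.54*c^3 + 1.82*c^2 - 0.59*c + 3.49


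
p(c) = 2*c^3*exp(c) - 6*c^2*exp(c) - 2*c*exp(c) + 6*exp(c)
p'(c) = 2*c^3*exp(c) - 14*c*exp(c) + 4*exp(c)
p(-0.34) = 4.20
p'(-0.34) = 6.18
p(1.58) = -20.63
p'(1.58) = -49.67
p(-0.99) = 0.06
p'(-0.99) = 5.92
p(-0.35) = 4.14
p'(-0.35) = 6.21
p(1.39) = -12.05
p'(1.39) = -40.50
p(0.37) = 6.57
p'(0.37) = -1.56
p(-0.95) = 0.30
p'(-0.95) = 6.03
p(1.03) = -0.67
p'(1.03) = -23.07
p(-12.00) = -0.03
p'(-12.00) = -0.02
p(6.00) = 84720.05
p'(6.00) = 142006.94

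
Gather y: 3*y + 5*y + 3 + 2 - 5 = 8*y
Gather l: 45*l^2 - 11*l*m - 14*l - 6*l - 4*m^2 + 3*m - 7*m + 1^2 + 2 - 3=45*l^2 + l*(-11*m - 20) - 4*m^2 - 4*m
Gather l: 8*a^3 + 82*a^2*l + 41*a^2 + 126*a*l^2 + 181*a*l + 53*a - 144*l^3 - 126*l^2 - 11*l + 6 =8*a^3 + 41*a^2 + 53*a - 144*l^3 + l^2*(126*a - 126) + l*(82*a^2 + 181*a - 11) + 6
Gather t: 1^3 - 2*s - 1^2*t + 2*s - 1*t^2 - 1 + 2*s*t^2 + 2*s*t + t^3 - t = t^3 + t^2*(2*s - 1) + t*(2*s - 2)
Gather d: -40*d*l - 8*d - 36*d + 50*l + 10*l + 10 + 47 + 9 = d*(-40*l - 44) + 60*l + 66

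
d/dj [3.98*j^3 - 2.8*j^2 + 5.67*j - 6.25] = 11.94*j^2 - 5.6*j + 5.67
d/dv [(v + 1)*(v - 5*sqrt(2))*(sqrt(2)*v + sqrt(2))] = sqrt(2)*(v + 1)*(3*v - 10*sqrt(2) + 1)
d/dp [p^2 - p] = 2*p - 1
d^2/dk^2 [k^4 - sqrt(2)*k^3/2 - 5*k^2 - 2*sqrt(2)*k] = 12*k^2 - 3*sqrt(2)*k - 10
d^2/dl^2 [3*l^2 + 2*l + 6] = 6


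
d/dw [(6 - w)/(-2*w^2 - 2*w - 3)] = (-2*w^2 + 24*w + 15)/(4*w^4 + 8*w^3 + 16*w^2 + 12*w + 9)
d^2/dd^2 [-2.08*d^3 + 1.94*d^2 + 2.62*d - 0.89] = 3.88 - 12.48*d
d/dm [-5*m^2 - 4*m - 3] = -10*m - 4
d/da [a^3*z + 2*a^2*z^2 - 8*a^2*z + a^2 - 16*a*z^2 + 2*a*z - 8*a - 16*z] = 3*a^2*z + 4*a*z^2 - 16*a*z + 2*a - 16*z^2 + 2*z - 8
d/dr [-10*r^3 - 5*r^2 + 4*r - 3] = -30*r^2 - 10*r + 4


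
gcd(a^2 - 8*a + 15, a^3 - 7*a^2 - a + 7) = 1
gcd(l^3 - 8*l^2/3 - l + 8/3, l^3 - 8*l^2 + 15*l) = 1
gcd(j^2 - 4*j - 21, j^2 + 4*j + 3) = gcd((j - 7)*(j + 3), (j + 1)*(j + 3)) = j + 3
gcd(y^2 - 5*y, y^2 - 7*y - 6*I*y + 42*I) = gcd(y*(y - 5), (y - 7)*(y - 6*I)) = 1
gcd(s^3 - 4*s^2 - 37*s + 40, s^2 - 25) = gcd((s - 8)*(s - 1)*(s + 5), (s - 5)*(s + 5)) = s + 5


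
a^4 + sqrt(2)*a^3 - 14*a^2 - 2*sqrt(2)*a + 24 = (a - 2*sqrt(2))*(a - sqrt(2))*(a + sqrt(2))*(a + 3*sqrt(2))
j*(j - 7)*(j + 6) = j^3 - j^2 - 42*j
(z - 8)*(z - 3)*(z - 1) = z^3 - 12*z^2 + 35*z - 24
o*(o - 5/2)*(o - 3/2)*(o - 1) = o^4 - 5*o^3 + 31*o^2/4 - 15*o/4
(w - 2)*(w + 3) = w^2 + w - 6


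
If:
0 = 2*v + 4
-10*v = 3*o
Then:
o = 20/3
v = -2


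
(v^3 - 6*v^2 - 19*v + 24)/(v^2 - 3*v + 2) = (v^2 - 5*v - 24)/(v - 2)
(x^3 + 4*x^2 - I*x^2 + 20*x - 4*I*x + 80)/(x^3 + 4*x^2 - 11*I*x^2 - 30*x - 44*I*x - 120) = (x + 4*I)/(x - 6*I)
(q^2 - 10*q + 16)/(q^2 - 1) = (q^2 - 10*q + 16)/(q^2 - 1)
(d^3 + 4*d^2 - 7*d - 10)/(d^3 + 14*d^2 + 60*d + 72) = (d^3 + 4*d^2 - 7*d - 10)/(d^3 + 14*d^2 + 60*d + 72)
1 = 1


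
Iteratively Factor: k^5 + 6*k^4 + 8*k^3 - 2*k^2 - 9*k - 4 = (k + 1)*(k^4 + 5*k^3 + 3*k^2 - 5*k - 4) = (k + 1)*(k + 4)*(k^3 + k^2 - k - 1) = (k - 1)*(k + 1)*(k + 4)*(k^2 + 2*k + 1) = (k - 1)*(k + 1)^2*(k + 4)*(k + 1)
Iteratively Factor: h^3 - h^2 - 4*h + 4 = (h - 2)*(h^2 + h - 2) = (h - 2)*(h - 1)*(h + 2)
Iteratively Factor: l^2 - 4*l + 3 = (l - 1)*(l - 3)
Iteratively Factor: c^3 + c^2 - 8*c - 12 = (c + 2)*(c^2 - c - 6) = (c + 2)^2*(c - 3)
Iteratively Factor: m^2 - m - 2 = (m - 2)*(m + 1)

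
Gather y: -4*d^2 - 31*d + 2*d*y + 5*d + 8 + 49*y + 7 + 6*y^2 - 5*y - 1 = -4*d^2 - 26*d + 6*y^2 + y*(2*d + 44) + 14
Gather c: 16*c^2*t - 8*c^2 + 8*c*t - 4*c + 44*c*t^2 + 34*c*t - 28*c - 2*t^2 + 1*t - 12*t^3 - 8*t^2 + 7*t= c^2*(16*t - 8) + c*(44*t^2 + 42*t - 32) - 12*t^3 - 10*t^2 + 8*t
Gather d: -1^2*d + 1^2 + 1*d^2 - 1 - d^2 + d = 0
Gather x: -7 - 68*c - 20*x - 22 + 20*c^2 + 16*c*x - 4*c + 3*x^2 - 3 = 20*c^2 - 72*c + 3*x^2 + x*(16*c - 20) - 32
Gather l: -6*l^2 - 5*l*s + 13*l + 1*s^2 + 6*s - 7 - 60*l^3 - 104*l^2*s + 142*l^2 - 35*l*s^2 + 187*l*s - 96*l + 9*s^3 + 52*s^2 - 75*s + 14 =-60*l^3 + l^2*(136 - 104*s) + l*(-35*s^2 + 182*s - 83) + 9*s^3 + 53*s^2 - 69*s + 7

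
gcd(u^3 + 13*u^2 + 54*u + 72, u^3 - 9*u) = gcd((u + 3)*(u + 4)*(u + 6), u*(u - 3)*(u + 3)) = u + 3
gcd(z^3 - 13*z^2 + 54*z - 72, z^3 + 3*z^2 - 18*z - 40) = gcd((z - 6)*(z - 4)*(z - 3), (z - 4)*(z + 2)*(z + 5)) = z - 4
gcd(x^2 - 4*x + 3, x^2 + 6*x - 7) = x - 1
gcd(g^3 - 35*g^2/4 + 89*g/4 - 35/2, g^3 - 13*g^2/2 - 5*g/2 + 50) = g - 5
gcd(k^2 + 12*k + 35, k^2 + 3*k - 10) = k + 5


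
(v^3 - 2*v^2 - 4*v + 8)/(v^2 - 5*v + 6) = (v^2 - 4)/(v - 3)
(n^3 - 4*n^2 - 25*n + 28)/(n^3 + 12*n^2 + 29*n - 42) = (n^2 - 3*n - 28)/(n^2 + 13*n + 42)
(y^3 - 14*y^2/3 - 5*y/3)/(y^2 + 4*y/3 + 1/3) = y*(y - 5)/(y + 1)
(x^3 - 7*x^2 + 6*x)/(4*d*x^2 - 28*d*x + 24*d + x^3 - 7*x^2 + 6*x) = x/(4*d + x)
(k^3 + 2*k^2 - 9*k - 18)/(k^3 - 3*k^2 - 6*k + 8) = (k^2 - 9)/(k^2 - 5*k + 4)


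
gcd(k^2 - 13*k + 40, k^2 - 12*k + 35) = k - 5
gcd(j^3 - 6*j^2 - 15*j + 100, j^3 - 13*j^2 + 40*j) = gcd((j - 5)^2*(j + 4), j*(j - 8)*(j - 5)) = j - 5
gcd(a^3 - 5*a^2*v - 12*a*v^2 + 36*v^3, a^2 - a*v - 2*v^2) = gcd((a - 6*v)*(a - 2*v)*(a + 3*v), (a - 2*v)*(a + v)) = -a + 2*v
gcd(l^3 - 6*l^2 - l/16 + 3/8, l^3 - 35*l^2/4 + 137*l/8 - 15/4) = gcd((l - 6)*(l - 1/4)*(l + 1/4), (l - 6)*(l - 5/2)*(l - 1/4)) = l^2 - 25*l/4 + 3/2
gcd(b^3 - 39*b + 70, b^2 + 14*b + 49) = b + 7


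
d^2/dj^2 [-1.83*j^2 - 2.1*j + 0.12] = -3.66000000000000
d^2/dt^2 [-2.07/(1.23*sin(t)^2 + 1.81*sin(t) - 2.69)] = (12.526812*sin(t)^4 + 13.825323*sin(t)^3 + 15.387345*sin(t)^2 - 17.572023*sin(t) - 27.261072)/(1.23*sin(t)^2 + 1.81*sin(t) - 2.69)^3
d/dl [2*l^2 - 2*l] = 4*l - 2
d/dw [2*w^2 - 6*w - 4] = 4*w - 6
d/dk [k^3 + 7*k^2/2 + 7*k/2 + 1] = 3*k^2 + 7*k + 7/2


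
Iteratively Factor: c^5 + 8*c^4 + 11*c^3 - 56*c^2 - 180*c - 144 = (c + 3)*(c^4 + 5*c^3 - 4*c^2 - 44*c - 48) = (c + 3)*(c + 4)*(c^3 + c^2 - 8*c - 12) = (c + 2)*(c + 3)*(c + 4)*(c^2 - c - 6) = (c + 2)^2*(c + 3)*(c + 4)*(c - 3)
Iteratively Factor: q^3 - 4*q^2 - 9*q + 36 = (q + 3)*(q^2 - 7*q + 12) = (q - 3)*(q + 3)*(q - 4)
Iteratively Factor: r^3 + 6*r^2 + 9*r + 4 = (r + 4)*(r^2 + 2*r + 1) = (r + 1)*(r + 4)*(r + 1)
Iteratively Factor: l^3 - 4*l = (l)*(l^2 - 4) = l*(l + 2)*(l - 2)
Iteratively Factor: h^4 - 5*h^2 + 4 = (h + 2)*(h^3 - 2*h^2 - h + 2) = (h - 2)*(h + 2)*(h^2 - 1) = (h - 2)*(h + 1)*(h + 2)*(h - 1)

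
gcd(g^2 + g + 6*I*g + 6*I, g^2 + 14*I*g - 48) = g + 6*I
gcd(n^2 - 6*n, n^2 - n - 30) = n - 6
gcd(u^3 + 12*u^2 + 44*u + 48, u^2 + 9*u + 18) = u + 6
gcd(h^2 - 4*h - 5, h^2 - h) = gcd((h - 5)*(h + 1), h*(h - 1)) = 1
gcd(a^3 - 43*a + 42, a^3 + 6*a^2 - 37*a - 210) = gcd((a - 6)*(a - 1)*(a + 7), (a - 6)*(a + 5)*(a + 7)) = a^2 + a - 42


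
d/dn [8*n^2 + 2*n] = 16*n + 2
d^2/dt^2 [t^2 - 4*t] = 2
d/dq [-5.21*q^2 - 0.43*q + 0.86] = -10.42*q - 0.43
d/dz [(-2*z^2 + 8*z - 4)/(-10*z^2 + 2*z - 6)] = (19*z^2 - 14*z - 10)/(25*z^4 - 10*z^3 + 31*z^2 - 6*z + 9)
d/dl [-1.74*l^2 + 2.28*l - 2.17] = 2.28 - 3.48*l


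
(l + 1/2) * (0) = 0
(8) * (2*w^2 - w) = 16*w^2 - 8*w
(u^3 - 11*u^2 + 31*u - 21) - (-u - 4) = u^3 - 11*u^2 + 32*u - 17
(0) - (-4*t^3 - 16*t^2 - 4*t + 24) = 4*t^3 + 16*t^2 + 4*t - 24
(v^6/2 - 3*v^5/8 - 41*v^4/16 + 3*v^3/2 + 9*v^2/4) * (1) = v^6/2 - 3*v^5/8 - 41*v^4/16 + 3*v^3/2 + 9*v^2/4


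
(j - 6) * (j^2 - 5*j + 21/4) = j^3 - 11*j^2 + 141*j/4 - 63/2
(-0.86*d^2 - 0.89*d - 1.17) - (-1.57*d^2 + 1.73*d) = 0.71*d^2 - 2.62*d - 1.17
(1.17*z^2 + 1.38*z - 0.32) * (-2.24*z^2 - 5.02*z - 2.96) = -2.6208*z^4 - 8.9646*z^3 - 9.674*z^2 - 2.4784*z + 0.9472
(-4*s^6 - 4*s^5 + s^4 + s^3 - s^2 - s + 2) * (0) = 0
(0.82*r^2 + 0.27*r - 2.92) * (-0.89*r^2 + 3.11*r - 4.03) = -0.7298*r^4 + 2.3099*r^3 + 0.1339*r^2 - 10.1693*r + 11.7676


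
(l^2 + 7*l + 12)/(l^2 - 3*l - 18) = (l + 4)/(l - 6)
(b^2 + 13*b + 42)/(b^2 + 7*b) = (b + 6)/b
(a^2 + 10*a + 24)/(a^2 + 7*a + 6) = (a + 4)/(a + 1)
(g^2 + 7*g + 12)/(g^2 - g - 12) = (g + 4)/(g - 4)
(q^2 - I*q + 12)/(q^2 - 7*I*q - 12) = (q + 3*I)/(q - 3*I)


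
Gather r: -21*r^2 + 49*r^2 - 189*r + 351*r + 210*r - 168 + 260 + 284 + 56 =28*r^2 + 372*r + 432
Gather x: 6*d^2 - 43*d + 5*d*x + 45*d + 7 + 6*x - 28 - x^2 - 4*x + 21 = 6*d^2 + 2*d - x^2 + x*(5*d + 2)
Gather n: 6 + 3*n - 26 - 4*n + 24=4 - n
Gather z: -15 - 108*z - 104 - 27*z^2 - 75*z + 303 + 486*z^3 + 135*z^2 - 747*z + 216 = 486*z^3 + 108*z^2 - 930*z + 400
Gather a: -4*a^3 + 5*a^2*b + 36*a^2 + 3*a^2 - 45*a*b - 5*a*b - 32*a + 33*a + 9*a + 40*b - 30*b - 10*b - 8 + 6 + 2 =-4*a^3 + a^2*(5*b + 39) + a*(10 - 50*b)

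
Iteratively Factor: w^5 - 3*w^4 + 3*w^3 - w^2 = (w - 1)*(w^4 - 2*w^3 + w^2) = (w - 1)^2*(w^3 - w^2) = w*(w - 1)^2*(w^2 - w) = w^2*(w - 1)^2*(w - 1)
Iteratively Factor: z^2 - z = (z)*(z - 1)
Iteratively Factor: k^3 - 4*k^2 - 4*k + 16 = (k - 2)*(k^2 - 2*k - 8) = (k - 2)*(k + 2)*(k - 4)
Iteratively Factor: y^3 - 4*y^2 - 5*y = (y + 1)*(y^2 - 5*y) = (y - 5)*(y + 1)*(y)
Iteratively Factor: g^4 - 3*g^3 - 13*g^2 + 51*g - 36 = (g + 4)*(g^3 - 7*g^2 + 15*g - 9) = (g - 1)*(g + 4)*(g^2 - 6*g + 9) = (g - 3)*(g - 1)*(g + 4)*(g - 3)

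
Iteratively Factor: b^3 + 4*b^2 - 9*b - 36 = (b + 3)*(b^2 + b - 12) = (b - 3)*(b + 3)*(b + 4)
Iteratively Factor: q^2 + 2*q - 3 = (q - 1)*(q + 3)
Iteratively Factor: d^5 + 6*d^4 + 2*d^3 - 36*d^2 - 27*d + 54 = (d + 3)*(d^4 + 3*d^3 - 7*d^2 - 15*d + 18) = (d - 2)*(d + 3)*(d^3 + 5*d^2 + 3*d - 9) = (d - 2)*(d + 3)^2*(d^2 + 2*d - 3) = (d - 2)*(d + 3)^3*(d - 1)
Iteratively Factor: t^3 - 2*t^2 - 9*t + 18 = (t - 3)*(t^2 + t - 6) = (t - 3)*(t + 3)*(t - 2)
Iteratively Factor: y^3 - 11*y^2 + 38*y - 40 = (y - 4)*(y^2 - 7*y + 10) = (y - 5)*(y - 4)*(y - 2)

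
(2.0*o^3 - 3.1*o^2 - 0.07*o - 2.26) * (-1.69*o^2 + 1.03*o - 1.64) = -3.38*o^5 + 7.299*o^4 - 6.3547*o^3 + 8.8313*o^2 - 2.213*o + 3.7064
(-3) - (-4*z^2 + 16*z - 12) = 4*z^2 - 16*z + 9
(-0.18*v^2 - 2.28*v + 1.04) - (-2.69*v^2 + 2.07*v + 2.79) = 2.51*v^2 - 4.35*v - 1.75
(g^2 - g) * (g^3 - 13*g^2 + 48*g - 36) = g^5 - 14*g^4 + 61*g^3 - 84*g^2 + 36*g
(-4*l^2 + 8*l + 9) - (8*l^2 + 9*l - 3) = -12*l^2 - l + 12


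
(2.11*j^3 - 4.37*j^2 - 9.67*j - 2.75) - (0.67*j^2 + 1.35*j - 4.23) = 2.11*j^3 - 5.04*j^2 - 11.02*j + 1.48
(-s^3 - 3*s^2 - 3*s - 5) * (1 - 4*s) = 4*s^4 + 11*s^3 + 9*s^2 + 17*s - 5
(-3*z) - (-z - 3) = 3 - 2*z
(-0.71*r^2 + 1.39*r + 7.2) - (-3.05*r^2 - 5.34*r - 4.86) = 2.34*r^2 + 6.73*r + 12.06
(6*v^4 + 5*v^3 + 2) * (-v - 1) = -6*v^5 - 11*v^4 - 5*v^3 - 2*v - 2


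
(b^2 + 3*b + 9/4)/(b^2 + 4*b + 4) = (b^2 + 3*b + 9/4)/(b^2 + 4*b + 4)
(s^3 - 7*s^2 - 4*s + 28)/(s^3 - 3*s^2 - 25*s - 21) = (s^2 - 4)/(s^2 + 4*s + 3)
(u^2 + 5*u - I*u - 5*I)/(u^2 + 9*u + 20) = (u - I)/(u + 4)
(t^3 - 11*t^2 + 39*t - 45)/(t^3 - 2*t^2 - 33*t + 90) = (t - 3)/(t + 6)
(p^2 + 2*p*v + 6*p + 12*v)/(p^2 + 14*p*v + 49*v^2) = (p^2 + 2*p*v + 6*p + 12*v)/(p^2 + 14*p*v + 49*v^2)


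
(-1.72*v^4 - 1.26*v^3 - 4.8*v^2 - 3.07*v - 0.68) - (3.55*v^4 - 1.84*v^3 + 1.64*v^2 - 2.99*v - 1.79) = -5.27*v^4 + 0.58*v^3 - 6.44*v^2 - 0.0799999999999996*v + 1.11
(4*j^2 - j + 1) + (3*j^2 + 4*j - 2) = 7*j^2 + 3*j - 1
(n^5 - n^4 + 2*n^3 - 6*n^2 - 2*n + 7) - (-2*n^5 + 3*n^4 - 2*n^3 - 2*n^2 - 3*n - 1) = 3*n^5 - 4*n^4 + 4*n^3 - 4*n^2 + n + 8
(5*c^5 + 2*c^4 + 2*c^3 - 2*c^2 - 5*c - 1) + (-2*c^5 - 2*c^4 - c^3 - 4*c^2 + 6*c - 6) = 3*c^5 + c^3 - 6*c^2 + c - 7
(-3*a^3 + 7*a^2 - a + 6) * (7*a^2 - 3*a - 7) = -21*a^5 + 58*a^4 - 7*a^3 - 4*a^2 - 11*a - 42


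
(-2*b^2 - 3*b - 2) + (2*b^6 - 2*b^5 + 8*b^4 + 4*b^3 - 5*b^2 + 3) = 2*b^6 - 2*b^5 + 8*b^4 + 4*b^3 - 7*b^2 - 3*b + 1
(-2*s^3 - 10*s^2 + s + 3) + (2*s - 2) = -2*s^3 - 10*s^2 + 3*s + 1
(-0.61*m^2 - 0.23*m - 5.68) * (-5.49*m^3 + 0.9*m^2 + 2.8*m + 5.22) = 3.3489*m^5 + 0.7137*m^4 + 29.2682*m^3 - 8.9402*m^2 - 17.1046*m - 29.6496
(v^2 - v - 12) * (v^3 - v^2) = v^5 - 2*v^4 - 11*v^3 + 12*v^2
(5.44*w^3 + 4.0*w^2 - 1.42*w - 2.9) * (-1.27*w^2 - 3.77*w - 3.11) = -6.9088*w^5 - 25.5888*w^4 - 30.195*w^3 - 3.4036*w^2 + 15.3492*w + 9.019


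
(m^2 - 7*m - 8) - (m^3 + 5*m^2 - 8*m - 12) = -m^3 - 4*m^2 + m + 4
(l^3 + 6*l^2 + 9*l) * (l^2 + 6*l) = l^5 + 12*l^4 + 45*l^3 + 54*l^2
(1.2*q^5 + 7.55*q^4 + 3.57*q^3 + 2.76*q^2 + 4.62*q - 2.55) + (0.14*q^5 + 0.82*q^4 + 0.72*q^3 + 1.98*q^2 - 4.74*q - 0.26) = 1.34*q^5 + 8.37*q^4 + 4.29*q^3 + 4.74*q^2 - 0.12*q - 2.81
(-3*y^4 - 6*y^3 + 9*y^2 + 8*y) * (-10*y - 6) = 30*y^5 + 78*y^4 - 54*y^3 - 134*y^2 - 48*y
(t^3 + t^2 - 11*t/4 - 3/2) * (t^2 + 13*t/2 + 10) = t^5 + 15*t^4/2 + 55*t^3/4 - 75*t^2/8 - 149*t/4 - 15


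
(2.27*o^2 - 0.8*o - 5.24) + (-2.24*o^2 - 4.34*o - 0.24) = 0.0299999999999998*o^2 - 5.14*o - 5.48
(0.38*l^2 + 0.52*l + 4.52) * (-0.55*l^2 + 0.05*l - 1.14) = -0.209*l^4 - 0.267*l^3 - 2.8932*l^2 - 0.3668*l - 5.1528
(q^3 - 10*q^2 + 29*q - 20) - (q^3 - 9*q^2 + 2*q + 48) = -q^2 + 27*q - 68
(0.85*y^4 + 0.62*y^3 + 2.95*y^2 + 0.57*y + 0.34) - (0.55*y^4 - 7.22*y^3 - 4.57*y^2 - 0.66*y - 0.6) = 0.3*y^4 + 7.84*y^3 + 7.52*y^2 + 1.23*y + 0.94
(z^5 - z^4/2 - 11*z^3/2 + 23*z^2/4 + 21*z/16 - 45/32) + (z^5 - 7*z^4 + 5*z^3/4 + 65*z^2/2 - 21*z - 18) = 2*z^5 - 15*z^4/2 - 17*z^3/4 + 153*z^2/4 - 315*z/16 - 621/32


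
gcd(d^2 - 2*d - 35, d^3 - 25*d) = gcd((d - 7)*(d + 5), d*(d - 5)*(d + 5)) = d + 5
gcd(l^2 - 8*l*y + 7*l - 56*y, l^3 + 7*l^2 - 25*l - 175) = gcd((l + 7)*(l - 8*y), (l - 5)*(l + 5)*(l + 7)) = l + 7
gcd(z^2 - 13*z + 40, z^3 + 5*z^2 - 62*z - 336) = z - 8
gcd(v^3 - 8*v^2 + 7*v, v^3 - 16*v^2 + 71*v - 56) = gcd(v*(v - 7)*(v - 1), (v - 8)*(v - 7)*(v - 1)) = v^2 - 8*v + 7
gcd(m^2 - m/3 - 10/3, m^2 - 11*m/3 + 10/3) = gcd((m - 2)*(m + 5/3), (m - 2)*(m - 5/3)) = m - 2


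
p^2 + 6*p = p*(p + 6)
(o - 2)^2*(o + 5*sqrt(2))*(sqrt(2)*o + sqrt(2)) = sqrt(2)*o^4 - 3*sqrt(2)*o^3 + 10*o^3 - 30*o^2 + 4*sqrt(2)*o + 40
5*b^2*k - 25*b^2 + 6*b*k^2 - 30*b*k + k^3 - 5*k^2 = (b + k)*(5*b + k)*(k - 5)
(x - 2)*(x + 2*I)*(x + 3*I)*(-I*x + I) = -I*x^4 + 5*x^3 + 3*I*x^3 - 15*x^2 + 4*I*x^2 + 10*x - 18*I*x + 12*I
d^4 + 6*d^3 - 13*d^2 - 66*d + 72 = (d - 3)*(d - 1)*(d + 4)*(d + 6)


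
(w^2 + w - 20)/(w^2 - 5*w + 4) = (w + 5)/(w - 1)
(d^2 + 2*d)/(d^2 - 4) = d/(d - 2)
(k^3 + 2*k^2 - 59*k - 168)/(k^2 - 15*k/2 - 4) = 2*(k^2 + 10*k + 21)/(2*k + 1)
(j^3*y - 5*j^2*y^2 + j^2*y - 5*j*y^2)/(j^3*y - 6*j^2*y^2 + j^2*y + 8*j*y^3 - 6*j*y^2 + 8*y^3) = j*(j - 5*y)/(j^2 - 6*j*y + 8*y^2)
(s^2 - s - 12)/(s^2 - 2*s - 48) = (-s^2 + s + 12)/(-s^2 + 2*s + 48)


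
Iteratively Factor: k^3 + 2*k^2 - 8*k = (k - 2)*(k^2 + 4*k) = k*(k - 2)*(k + 4)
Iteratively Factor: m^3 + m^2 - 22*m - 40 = (m + 2)*(m^2 - m - 20) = (m - 5)*(m + 2)*(m + 4)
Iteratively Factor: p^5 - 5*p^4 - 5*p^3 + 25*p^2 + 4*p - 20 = (p - 5)*(p^4 - 5*p^2 + 4) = (p - 5)*(p + 2)*(p^3 - 2*p^2 - p + 2) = (p - 5)*(p - 2)*(p + 2)*(p^2 - 1) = (p - 5)*(p - 2)*(p - 1)*(p + 2)*(p + 1)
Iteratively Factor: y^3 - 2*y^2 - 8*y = (y)*(y^2 - 2*y - 8) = y*(y - 4)*(y + 2)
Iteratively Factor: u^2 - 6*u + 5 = (u - 1)*(u - 5)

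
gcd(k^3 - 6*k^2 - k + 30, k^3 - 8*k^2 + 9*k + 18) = k - 3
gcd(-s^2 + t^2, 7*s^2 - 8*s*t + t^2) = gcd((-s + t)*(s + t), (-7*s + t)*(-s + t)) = s - t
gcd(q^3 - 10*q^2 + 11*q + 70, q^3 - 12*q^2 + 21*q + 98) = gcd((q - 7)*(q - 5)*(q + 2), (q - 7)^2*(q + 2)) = q^2 - 5*q - 14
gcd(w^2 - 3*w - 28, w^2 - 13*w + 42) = w - 7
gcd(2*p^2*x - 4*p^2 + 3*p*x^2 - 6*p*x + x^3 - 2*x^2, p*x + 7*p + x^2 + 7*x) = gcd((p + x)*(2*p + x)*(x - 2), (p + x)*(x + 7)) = p + x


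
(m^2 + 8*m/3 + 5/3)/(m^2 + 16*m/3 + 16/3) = (3*m^2 + 8*m + 5)/(3*m^2 + 16*m + 16)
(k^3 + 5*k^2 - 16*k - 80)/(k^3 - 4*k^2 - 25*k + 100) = (k + 4)/(k - 5)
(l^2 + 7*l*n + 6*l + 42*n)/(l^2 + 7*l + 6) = (l + 7*n)/(l + 1)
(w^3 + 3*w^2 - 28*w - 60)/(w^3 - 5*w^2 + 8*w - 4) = (w^3 + 3*w^2 - 28*w - 60)/(w^3 - 5*w^2 + 8*w - 4)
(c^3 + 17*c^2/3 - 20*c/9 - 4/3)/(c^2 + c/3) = c + 16/3 - 4/c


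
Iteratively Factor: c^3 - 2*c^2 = (c)*(c^2 - 2*c) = c*(c - 2)*(c)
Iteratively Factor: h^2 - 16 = (h - 4)*(h + 4)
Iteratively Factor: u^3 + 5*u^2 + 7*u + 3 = (u + 1)*(u^2 + 4*u + 3) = (u + 1)*(u + 3)*(u + 1)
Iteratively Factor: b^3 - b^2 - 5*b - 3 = (b + 1)*(b^2 - 2*b - 3) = (b - 3)*(b + 1)*(b + 1)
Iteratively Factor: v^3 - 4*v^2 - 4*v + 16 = (v - 4)*(v^2 - 4) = (v - 4)*(v + 2)*(v - 2)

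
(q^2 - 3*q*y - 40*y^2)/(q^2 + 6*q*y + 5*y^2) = (q - 8*y)/(q + y)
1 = 1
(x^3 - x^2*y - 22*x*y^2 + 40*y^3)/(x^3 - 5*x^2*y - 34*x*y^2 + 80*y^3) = (x - 4*y)/(x - 8*y)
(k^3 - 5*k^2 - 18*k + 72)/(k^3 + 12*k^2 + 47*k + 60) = (k^2 - 9*k + 18)/(k^2 + 8*k + 15)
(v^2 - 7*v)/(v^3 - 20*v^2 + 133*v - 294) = v/(v^2 - 13*v + 42)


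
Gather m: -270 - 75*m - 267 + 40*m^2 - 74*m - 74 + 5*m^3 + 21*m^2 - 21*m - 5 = 5*m^3 + 61*m^2 - 170*m - 616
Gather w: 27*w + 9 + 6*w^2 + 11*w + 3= 6*w^2 + 38*w + 12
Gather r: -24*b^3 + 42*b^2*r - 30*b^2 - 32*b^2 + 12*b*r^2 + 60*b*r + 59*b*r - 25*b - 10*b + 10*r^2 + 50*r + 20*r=-24*b^3 - 62*b^2 - 35*b + r^2*(12*b + 10) + r*(42*b^2 + 119*b + 70)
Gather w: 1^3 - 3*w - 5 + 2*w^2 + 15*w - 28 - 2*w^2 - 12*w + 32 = 0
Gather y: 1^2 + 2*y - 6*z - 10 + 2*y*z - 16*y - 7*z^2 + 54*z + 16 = y*(2*z - 14) - 7*z^2 + 48*z + 7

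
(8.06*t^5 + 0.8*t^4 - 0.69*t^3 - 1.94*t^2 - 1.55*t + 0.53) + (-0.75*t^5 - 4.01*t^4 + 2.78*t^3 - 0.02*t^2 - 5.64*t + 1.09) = 7.31*t^5 - 3.21*t^4 + 2.09*t^3 - 1.96*t^2 - 7.19*t + 1.62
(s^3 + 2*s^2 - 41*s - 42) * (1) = s^3 + 2*s^2 - 41*s - 42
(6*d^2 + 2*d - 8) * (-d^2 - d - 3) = -6*d^4 - 8*d^3 - 12*d^2 + 2*d + 24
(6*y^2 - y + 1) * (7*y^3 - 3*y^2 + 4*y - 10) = 42*y^5 - 25*y^4 + 34*y^3 - 67*y^2 + 14*y - 10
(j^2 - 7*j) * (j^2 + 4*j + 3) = j^4 - 3*j^3 - 25*j^2 - 21*j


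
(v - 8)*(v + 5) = v^2 - 3*v - 40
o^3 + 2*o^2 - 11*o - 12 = (o - 3)*(o + 1)*(o + 4)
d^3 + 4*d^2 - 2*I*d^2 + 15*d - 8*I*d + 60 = (d + 4)*(d - 5*I)*(d + 3*I)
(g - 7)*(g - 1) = g^2 - 8*g + 7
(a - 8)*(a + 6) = a^2 - 2*a - 48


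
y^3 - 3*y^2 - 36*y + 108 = (y - 6)*(y - 3)*(y + 6)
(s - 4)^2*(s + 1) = s^3 - 7*s^2 + 8*s + 16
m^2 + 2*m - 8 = (m - 2)*(m + 4)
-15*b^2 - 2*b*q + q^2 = (-5*b + q)*(3*b + q)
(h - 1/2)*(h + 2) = h^2 + 3*h/2 - 1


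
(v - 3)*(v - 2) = v^2 - 5*v + 6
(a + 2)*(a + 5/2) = a^2 + 9*a/2 + 5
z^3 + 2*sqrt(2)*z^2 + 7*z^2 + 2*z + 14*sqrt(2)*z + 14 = (z + 7)*(z + sqrt(2))^2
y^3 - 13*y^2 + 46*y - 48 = (y - 8)*(y - 3)*(y - 2)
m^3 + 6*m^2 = m^2*(m + 6)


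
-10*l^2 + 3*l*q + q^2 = (-2*l + q)*(5*l + q)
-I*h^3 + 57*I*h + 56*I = (h - 8)*(h + 7)*(-I*h - I)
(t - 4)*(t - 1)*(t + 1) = t^3 - 4*t^2 - t + 4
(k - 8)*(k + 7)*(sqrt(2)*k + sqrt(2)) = sqrt(2)*k^3 - 57*sqrt(2)*k - 56*sqrt(2)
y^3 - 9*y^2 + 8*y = y*(y - 8)*(y - 1)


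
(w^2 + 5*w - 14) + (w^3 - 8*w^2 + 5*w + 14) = w^3 - 7*w^2 + 10*w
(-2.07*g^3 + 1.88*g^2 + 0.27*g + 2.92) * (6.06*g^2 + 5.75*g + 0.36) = -12.5442*g^5 - 0.5097*g^4 + 11.701*g^3 + 19.9245*g^2 + 16.8872*g + 1.0512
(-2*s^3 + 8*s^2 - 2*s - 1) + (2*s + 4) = -2*s^3 + 8*s^2 + 3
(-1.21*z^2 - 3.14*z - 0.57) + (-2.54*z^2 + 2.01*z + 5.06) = -3.75*z^2 - 1.13*z + 4.49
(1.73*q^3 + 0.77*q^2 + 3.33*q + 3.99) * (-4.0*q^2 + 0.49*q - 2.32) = -6.92*q^5 - 2.2323*q^4 - 16.9563*q^3 - 16.1147*q^2 - 5.7705*q - 9.2568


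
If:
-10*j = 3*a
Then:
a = -10*j/3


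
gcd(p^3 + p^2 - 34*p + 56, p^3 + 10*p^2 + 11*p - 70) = p^2 + 5*p - 14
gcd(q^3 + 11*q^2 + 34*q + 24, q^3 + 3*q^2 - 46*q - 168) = q^2 + 10*q + 24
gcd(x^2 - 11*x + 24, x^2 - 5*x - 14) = 1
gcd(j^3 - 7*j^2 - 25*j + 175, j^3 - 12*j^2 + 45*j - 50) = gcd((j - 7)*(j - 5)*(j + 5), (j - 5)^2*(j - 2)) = j - 5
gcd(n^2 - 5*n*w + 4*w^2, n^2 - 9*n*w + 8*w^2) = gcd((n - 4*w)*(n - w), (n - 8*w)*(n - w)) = -n + w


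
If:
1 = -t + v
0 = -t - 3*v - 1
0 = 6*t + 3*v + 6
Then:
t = -1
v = 0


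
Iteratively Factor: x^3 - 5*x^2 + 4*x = (x - 4)*(x^2 - x) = (x - 4)*(x - 1)*(x)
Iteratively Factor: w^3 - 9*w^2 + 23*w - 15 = (w - 5)*(w^2 - 4*w + 3) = (w - 5)*(w - 3)*(w - 1)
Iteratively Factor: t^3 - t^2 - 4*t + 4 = (t + 2)*(t^2 - 3*t + 2) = (t - 2)*(t + 2)*(t - 1)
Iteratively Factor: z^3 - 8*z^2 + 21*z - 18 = (z - 2)*(z^2 - 6*z + 9) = (z - 3)*(z - 2)*(z - 3)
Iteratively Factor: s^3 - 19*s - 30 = (s + 2)*(s^2 - 2*s - 15) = (s - 5)*(s + 2)*(s + 3)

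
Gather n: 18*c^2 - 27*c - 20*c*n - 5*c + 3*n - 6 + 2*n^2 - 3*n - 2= 18*c^2 - 20*c*n - 32*c + 2*n^2 - 8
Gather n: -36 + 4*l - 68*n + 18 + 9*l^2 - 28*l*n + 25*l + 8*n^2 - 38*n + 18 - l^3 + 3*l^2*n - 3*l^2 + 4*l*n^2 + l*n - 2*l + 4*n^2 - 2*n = -l^3 + 6*l^2 + 27*l + n^2*(4*l + 12) + n*(3*l^2 - 27*l - 108)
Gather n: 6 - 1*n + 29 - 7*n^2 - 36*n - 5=-7*n^2 - 37*n + 30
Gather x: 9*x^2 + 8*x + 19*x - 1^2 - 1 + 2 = 9*x^2 + 27*x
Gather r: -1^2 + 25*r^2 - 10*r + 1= 25*r^2 - 10*r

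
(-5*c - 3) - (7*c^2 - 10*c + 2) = -7*c^2 + 5*c - 5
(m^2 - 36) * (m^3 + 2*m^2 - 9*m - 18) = m^5 + 2*m^4 - 45*m^3 - 90*m^2 + 324*m + 648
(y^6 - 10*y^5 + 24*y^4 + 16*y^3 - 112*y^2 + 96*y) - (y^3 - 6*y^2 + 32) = y^6 - 10*y^5 + 24*y^4 + 15*y^3 - 106*y^2 + 96*y - 32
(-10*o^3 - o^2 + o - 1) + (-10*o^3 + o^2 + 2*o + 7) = -20*o^3 + 3*o + 6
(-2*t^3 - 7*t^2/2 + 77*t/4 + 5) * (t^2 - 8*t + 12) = -2*t^5 + 25*t^4/2 + 93*t^3/4 - 191*t^2 + 191*t + 60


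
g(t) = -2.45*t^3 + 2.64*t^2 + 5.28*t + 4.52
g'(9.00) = -542.55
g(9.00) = -1520.17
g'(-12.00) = -1116.48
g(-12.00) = 4554.92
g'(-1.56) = -20.84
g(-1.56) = 12.01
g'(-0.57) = -0.12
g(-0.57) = 2.82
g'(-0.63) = -0.96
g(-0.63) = 2.85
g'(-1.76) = -26.78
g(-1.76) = 16.76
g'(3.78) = -79.78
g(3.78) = -70.13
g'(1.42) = -2.04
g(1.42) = 10.33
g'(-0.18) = 4.09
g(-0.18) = 3.67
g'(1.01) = 3.12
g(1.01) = 10.02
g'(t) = -7.35*t^2 + 5.28*t + 5.28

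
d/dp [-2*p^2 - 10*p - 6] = -4*p - 10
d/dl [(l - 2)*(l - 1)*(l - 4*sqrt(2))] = 3*l^2 - 8*sqrt(2)*l - 6*l + 2 + 12*sqrt(2)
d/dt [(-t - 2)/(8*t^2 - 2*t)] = (2*t^2 + 8*t - 1)/(t^2*(16*t^2 - 8*t + 1))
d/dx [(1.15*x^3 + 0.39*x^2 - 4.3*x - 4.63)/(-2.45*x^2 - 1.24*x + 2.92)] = (-2.8175*x^4 - 2.852*x^3 - 0.944599999999998*x^2 - 20.4094*x - 18.2972)/(6.0025*x^4 + 6.076*x^3 - 12.7704*x^2 - 7.2416*x + 8.5264)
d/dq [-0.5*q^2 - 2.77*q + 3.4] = -1.0*q - 2.77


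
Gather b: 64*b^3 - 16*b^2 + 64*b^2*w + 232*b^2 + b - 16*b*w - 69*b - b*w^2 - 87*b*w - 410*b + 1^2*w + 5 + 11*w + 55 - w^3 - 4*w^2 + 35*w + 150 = 64*b^3 + b^2*(64*w + 216) + b*(-w^2 - 103*w - 478) - w^3 - 4*w^2 + 47*w + 210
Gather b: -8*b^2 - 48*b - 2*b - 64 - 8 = -8*b^2 - 50*b - 72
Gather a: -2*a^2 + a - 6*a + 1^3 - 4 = -2*a^2 - 5*a - 3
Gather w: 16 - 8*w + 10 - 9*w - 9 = 17 - 17*w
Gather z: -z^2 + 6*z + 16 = -z^2 + 6*z + 16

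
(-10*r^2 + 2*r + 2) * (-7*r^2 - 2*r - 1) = 70*r^4 + 6*r^3 - 8*r^2 - 6*r - 2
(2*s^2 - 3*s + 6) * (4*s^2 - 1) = 8*s^4 - 12*s^3 + 22*s^2 + 3*s - 6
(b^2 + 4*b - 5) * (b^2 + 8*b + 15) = b^4 + 12*b^3 + 42*b^2 + 20*b - 75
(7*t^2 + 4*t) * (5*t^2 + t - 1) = 35*t^4 + 27*t^3 - 3*t^2 - 4*t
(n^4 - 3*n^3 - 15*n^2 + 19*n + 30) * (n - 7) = n^5 - 10*n^4 + 6*n^3 + 124*n^2 - 103*n - 210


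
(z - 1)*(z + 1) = z^2 - 1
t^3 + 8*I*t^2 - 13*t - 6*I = (t + I)^2*(t + 6*I)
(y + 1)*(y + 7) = y^2 + 8*y + 7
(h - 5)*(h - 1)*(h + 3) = h^3 - 3*h^2 - 13*h + 15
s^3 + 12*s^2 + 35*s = s*(s + 5)*(s + 7)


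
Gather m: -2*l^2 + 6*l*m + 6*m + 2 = -2*l^2 + m*(6*l + 6) + 2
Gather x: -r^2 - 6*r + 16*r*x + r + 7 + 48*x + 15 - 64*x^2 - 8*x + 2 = -r^2 - 5*r - 64*x^2 + x*(16*r + 40) + 24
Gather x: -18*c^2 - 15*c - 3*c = -18*c^2 - 18*c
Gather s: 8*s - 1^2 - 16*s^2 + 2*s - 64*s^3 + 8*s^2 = -64*s^3 - 8*s^2 + 10*s - 1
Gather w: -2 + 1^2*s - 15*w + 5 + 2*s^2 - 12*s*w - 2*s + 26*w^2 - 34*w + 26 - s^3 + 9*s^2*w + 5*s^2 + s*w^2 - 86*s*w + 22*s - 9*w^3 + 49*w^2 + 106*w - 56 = -s^3 + 7*s^2 + 21*s - 9*w^3 + w^2*(s + 75) + w*(9*s^2 - 98*s + 57) - 27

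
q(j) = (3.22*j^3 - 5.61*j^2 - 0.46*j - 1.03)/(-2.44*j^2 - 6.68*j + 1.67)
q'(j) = (4.88*j + 6.68)*(3.22*j^3 - 5.61*j^2 - 0.46*j - 1.03)/(-2.44*j^2 - 6.68*j + 1.67)^2 + (9.66*j^2 - 11.22*j - 0.46)/(-2.44*j^2 - 6.68*j + 1.67)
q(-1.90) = -7.65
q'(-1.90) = 13.61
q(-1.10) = -1.91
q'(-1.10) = 3.47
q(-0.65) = -0.80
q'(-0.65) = 1.63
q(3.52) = -1.31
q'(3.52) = -0.93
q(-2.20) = -13.49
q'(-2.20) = 27.58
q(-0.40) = -0.49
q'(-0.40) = 0.82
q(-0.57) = -0.68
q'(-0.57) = 1.37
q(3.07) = -0.90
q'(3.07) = -0.87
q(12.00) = -11.05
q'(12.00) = -1.24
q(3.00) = -0.84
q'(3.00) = -0.86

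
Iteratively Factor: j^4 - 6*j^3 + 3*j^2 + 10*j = (j + 1)*(j^3 - 7*j^2 + 10*j) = (j - 5)*(j + 1)*(j^2 - 2*j) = (j - 5)*(j - 2)*(j + 1)*(j)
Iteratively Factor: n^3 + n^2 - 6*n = (n + 3)*(n^2 - 2*n) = n*(n + 3)*(n - 2)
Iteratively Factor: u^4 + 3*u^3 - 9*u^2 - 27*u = (u + 3)*(u^3 - 9*u) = (u + 3)^2*(u^2 - 3*u) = (u - 3)*(u + 3)^2*(u)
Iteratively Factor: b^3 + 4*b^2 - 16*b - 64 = (b + 4)*(b^2 - 16) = (b + 4)^2*(b - 4)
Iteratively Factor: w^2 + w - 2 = (w - 1)*(w + 2)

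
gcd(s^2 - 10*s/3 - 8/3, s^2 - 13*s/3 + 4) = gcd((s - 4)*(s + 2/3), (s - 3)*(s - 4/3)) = 1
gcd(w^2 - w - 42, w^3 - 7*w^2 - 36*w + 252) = w^2 - w - 42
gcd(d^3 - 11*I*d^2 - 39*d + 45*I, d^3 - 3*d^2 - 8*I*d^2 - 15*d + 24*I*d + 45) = d^2 - 8*I*d - 15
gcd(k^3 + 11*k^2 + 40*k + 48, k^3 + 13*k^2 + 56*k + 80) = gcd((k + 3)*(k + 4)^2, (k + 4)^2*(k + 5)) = k^2 + 8*k + 16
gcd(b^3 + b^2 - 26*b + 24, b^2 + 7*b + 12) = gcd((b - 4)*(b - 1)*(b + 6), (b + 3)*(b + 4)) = 1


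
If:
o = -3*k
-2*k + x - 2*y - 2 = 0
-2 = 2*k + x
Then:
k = -y/2 - 1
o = 3*y/2 + 3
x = y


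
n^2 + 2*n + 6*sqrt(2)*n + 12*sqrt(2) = (n + 2)*(n + 6*sqrt(2))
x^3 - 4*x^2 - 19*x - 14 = (x - 7)*(x + 1)*(x + 2)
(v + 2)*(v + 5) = v^2 + 7*v + 10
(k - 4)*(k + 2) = k^2 - 2*k - 8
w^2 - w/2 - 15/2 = (w - 3)*(w + 5/2)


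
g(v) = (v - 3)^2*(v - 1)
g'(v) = (v - 3)^2 + (v - 1)*(2*v - 6) = (v - 3)*(3*v - 5)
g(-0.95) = -30.42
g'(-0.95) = 31.01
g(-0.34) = -14.95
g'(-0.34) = 20.11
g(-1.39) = -46.06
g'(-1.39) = 40.26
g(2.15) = 0.83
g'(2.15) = -1.23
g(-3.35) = -175.40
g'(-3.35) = 95.57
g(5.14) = 18.96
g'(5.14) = 22.30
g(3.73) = 1.45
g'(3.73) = 4.52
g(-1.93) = -71.21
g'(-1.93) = 53.19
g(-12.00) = -2925.00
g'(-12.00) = 615.00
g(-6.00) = -567.00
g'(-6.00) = 207.00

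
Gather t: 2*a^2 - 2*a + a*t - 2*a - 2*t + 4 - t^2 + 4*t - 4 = 2*a^2 - 4*a - t^2 + t*(a + 2)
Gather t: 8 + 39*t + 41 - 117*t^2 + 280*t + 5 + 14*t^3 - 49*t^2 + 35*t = 14*t^3 - 166*t^2 + 354*t + 54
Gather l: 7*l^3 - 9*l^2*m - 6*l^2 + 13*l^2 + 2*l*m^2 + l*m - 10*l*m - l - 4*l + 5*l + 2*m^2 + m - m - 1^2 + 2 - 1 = 7*l^3 + l^2*(7 - 9*m) + l*(2*m^2 - 9*m) + 2*m^2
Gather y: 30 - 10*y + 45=75 - 10*y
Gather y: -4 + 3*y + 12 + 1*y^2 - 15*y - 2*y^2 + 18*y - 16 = -y^2 + 6*y - 8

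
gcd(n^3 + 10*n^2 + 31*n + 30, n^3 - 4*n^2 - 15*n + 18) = n + 3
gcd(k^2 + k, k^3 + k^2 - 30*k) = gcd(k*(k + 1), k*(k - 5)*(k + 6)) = k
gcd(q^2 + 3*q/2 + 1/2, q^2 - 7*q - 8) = q + 1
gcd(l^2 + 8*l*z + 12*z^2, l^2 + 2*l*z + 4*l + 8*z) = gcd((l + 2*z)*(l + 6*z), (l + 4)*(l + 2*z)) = l + 2*z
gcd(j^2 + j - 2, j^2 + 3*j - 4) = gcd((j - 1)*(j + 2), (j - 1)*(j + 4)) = j - 1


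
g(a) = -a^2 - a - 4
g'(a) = -2*a - 1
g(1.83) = -9.18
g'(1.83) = -4.66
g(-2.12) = -6.37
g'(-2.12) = 3.24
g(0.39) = -4.54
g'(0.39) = -1.78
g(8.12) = -78.05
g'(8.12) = -17.24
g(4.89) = -32.80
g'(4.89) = -10.78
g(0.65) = -5.07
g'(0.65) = -2.30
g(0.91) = -5.74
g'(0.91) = -2.82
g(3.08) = -16.57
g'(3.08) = -7.16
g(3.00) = -16.00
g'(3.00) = -7.00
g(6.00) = -46.00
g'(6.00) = -13.00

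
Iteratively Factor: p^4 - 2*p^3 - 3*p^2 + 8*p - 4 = (p + 2)*(p^3 - 4*p^2 + 5*p - 2) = (p - 1)*(p + 2)*(p^2 - 3*p + 2) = (p - 2)*(p - 1)*(p + 2)*(p - 1)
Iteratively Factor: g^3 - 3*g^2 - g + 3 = (g + 1)*(g^2 - 4*g + 3) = (g - 1)*(g + 1)*(g - 3)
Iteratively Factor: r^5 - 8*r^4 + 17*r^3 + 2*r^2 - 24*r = (r + 1)*(r^4 - 9*r^3 + 26*r^2 - 24*r) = r*(r + 1)*(r^3 - 9*r^2 + 26*r - 24) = r*(r - 2)*(r + 1)*(r^2 - 7*r + 12) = r*(r - 3)*(r - 2)*(r + 1)*(r - 4)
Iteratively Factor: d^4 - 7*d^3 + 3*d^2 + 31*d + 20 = (d - 4)*(d^3 - 3*d^2 - 9*d - 5) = (d - 4)*(d + 1)*(d^2 - 4*d - 5) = (d - 5)*(d - 4)*(d + 1)*(d + 1)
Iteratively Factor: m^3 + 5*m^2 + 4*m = (m)*(m^2 + 5*m + 4) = m*(m + 4)*(m + 1)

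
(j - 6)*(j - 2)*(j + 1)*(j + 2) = j^4 - 5*j^3 - 10*j^2 + 20*j + 24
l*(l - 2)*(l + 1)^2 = l^4 - 3*l^2 - 2*l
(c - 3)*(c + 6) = c^2 + 3*c - 18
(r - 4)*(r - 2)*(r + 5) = r^3 - r^2 - 22*r + 40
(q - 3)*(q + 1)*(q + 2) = q^3 - 7*q - 6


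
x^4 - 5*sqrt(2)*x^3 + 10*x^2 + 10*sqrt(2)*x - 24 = (x - 3*sqrt(2))*(x - 2*sqrt(2))*(x - sqrt(2))*(x + sqrt(2))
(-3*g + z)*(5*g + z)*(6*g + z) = -90*g^3 - 3*g^2*z + 8*g*z^2 + z^3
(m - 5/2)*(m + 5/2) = m^2 - 25/4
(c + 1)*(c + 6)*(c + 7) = c^3 + 14*c^2 + 55*c + 42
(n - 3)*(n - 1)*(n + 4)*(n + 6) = n^4 + 6*n^3 - 13*n^2 - 66*n + 72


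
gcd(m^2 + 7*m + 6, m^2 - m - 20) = 1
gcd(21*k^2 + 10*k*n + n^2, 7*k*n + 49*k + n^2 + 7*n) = 7*k + n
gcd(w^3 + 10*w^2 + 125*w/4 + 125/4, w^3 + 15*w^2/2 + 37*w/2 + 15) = w + 5/2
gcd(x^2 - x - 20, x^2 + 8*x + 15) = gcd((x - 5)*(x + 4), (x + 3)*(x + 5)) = 1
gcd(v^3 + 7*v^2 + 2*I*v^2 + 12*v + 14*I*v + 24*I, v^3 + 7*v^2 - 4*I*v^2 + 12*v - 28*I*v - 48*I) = v^2 + 7*v + 12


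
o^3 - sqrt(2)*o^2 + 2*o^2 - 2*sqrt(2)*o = o*(o + 2)*(o - sqrt(2))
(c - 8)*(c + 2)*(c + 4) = c^3 - 2*c^2 - 40*c - 64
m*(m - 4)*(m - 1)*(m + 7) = m^4 + 2*m^3 - 31*m^2 + 28*m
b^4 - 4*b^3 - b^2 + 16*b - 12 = (b - 3)*(b - 2)*(b - 1)*(b + 2)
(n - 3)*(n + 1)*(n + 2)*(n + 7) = n^4 + 7*n^3 - 7*n^2 - 55*n - 42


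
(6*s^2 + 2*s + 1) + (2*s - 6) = 6*s^2 + 4*s - 5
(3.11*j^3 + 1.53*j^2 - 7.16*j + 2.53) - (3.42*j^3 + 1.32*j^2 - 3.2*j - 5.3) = -0.31*j^3 + 0.21*j^2 - 3.96*j + 7.83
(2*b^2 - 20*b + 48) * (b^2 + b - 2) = 2*b^4 - 18*b^3 + 24*b^2 + 88*b - 96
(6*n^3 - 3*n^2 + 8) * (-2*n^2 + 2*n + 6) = -12*n^5 + 18*n^4 + 30*n^3 - 34*n^2 + 16*n + 48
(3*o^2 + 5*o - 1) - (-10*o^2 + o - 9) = 13*o^2 + 4*o + 8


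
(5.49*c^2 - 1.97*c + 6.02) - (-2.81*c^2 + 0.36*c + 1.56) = 8.3*c^2 - 2.33*c + 4.46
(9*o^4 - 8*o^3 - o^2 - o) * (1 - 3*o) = -27*o^5 + 33*o^4 - 5*o^3 + 2*o^2 - o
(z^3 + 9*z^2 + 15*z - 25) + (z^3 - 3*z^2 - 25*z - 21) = 2*z^3 + 6*z^2 - 10*z - 46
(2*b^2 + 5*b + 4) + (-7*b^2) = -5*b^2 + 5*b + 4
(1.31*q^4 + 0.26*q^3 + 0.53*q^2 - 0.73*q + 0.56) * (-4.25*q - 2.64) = -5.5675*q^5 - 4.5634*q^4 - 2.9389*q^3 + 1.7033*q^2 - 0.4528*q - 1.4784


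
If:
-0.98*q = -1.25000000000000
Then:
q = 1.28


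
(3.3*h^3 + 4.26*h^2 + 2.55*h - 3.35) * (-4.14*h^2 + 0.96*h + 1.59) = -13.662*h^5 - 14.4684*h^4 - 1.2204*h^3 + 23.0904*h^2 + 0.8385*h - 5.3265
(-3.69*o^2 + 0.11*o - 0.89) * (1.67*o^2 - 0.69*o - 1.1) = -6.1623*o^4 + 2.7298*o^3 + 2.4968*o^2 + 0.4931*o + 0.979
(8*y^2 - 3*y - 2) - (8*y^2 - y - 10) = 8 - 2*y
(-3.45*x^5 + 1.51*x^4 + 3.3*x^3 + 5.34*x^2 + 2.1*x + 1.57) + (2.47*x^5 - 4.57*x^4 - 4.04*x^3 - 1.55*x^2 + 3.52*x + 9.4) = -0.98*x^5 - 3.06*x^4 - 0.74*x^3 + 3.79*x^2 + 5.62*x + 10.97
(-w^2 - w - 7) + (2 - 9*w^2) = -10*w^2 - w - 5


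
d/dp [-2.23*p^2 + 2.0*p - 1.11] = 2.0 - 4.46*p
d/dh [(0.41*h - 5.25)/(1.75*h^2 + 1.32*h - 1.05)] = (-0.7175*h^2 + 18.375*h + 6.4995)/(3.0625*h^4 + 4.62*h^3 - 1.9326*h^2 - 2.772*h + 1.1025)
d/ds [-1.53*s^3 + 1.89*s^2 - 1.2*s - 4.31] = -4.59*s^2 + 3.78*s - 1.2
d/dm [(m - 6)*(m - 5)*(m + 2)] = 3*m^2 - 18*m + 8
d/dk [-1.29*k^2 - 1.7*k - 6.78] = -2.58*k - 1.7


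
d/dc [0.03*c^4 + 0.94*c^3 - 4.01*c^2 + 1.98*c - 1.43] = 0.12*c^3 + 2.82*c^2 - 8.02*c + 1.98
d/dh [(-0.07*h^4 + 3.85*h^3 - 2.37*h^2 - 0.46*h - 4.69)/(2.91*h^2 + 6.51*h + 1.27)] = (-0.4074*h^5 + 9.8364*h^4 + 49.7714*h^3 + 0.578400000000002*h^2 + 21.276*h + 29.9477)/(8.4681*h^4 + 37.8882*h^3 + 49.7715*h^2 + 16.5354*h + 1.6129)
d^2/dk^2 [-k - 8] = 0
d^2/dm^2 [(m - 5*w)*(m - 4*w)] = 2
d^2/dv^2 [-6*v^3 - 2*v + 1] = -36*v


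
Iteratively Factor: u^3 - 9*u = (u)*(u^2 - 9) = u*(u - 3)*(u + 3)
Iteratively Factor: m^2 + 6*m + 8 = (m + 4)*(m + 2)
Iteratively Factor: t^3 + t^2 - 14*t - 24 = (t + 2)*(t^2 - t - 12) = (t + 2)*(t + 3)*(t - 4)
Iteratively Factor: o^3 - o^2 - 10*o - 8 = (o + 2)*(o^2 - 3*o - 4) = (o - 4)*(o + 2)*(o + 1)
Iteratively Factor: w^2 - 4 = (w - 2)*(w + 2)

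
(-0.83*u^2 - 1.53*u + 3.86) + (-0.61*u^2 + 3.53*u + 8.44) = -1.44*u^2 + 2.0*u + 12.3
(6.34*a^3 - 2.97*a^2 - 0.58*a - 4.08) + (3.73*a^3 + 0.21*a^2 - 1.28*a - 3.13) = 10.07*a^3 - 2.76*a^2 - 1.86*a - 7.21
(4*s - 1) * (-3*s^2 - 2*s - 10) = -12*s^3 - 5*s^2 - 38*s + 10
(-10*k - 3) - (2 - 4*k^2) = 4*k^2 - 10*k - 5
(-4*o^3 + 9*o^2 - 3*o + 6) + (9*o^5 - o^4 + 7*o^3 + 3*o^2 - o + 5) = 9*o^5 - o^4 + 3*o^3 + 12*o^2 - 4*o + 11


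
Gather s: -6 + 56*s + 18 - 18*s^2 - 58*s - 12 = -18*s^2 - 2*s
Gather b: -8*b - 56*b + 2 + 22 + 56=80 - 64*b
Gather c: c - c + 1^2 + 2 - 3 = 0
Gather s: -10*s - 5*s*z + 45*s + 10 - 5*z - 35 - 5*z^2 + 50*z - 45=s*(35 - 5*z) - 5*z^2 + 45*z - 70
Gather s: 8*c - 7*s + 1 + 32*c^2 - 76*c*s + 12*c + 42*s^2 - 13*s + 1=32*c^2 + 20*c + 42*s^2 + s*(-76*c - 20) + 2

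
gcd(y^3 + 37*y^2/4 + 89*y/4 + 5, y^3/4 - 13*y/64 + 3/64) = 1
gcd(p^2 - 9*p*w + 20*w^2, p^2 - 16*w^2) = p - 4*w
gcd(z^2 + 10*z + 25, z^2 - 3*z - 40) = z + 5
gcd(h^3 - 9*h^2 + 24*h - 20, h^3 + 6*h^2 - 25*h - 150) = h - 5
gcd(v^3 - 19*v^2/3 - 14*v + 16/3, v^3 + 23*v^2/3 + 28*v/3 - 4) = v^2 + 5*v/3 - 2/3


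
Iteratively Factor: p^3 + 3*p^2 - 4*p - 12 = (p - 2)*(p^2 + 5*p + 6) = (p - 2)*(p + 3)*(p + 2)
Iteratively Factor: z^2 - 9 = (z + 3)*(z - 3)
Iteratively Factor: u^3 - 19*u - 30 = (u + 2)*(u^2 - 2*u - 15) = (u + 2)*(u + 3)*(u - 5)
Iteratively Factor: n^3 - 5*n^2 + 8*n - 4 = (n - 1)*(n^2 - 4*n + 4) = (n - 2)*(n - 1)*(n - 2)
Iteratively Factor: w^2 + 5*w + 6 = (w + 2)*(w + 3)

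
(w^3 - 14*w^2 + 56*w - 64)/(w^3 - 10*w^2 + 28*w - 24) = (w^2 - 12*w + 32)/(w^2 - 8*w + 12)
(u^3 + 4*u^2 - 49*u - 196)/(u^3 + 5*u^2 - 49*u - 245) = (u + 4)/(u + 5)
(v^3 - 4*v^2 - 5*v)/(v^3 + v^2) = (v - 5)/v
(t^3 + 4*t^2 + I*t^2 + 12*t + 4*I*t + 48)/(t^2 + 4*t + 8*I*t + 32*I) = (t^2 + I*t + 12)/(t + 8*I)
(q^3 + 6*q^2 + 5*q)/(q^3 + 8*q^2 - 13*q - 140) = q*(q + 1)/(q^2 + 3*q - 28)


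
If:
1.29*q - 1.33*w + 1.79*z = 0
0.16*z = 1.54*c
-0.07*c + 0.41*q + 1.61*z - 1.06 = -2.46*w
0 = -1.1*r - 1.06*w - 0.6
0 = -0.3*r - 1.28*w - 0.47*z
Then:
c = -0.18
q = 3.46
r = -1.50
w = 1.00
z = -1.75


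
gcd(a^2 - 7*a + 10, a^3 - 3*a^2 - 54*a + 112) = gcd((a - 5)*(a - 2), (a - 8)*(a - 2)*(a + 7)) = a - 2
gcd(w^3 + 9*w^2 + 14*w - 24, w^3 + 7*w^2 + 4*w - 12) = w^2 + 5*w - 6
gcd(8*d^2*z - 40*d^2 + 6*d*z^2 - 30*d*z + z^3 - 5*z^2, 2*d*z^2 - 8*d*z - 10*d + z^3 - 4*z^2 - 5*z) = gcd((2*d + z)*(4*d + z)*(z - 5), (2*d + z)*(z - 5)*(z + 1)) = 2*d*z - 10*d + z^2 - 5*z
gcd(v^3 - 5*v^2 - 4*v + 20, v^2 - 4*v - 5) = v - 5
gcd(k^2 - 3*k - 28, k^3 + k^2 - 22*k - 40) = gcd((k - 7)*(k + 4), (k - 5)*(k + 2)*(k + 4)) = k + 4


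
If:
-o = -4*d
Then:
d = o/4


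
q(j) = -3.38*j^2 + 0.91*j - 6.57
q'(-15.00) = 102.31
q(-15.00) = -780.72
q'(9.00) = -59.93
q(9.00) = -272.16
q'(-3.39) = 23.83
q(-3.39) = -48.50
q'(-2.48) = 17.67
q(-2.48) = -29.62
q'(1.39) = -8.49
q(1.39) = -11.84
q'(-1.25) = 9.36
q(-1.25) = -12.99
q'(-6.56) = 45.26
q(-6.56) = -157.99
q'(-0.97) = 7.47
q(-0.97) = -10.63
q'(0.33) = -1.32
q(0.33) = -6.64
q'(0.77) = -4.30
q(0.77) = -7.87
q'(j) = 0.91 - 6.76*j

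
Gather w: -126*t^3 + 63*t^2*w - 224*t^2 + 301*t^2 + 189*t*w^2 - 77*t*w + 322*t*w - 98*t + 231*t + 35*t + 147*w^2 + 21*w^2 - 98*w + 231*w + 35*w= -126*t^3 + 77*t^2 + 168*t + w^2*(189*t + 168) + w*(63*t^2 + 245*t + 168)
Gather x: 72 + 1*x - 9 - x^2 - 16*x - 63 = -x^2 - 15*x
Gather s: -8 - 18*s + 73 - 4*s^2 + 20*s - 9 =-4*s^2 + 2*s + 56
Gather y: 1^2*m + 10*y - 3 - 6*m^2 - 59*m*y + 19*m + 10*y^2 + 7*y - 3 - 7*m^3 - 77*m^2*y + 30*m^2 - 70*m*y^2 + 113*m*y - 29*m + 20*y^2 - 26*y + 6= -7*m^3 + 24*m^2 - 9*m + y^2*(30 - 70*m) + y*(-77*m^2 + 54*m - 9)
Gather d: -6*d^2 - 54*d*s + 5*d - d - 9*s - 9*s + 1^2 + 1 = -6*d^2 + d*(4 - 54*s) - 18*s + 2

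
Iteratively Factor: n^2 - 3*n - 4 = (n + 1)*(n - 4)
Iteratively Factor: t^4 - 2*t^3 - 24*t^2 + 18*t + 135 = (t - 3)*(t^3 + t^2 - 21*t - 45) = (t - 3)*(t + 3)*(t^2 - 2*t - 15) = (t - 5)*(t - 3)*(t + 3)*(t + 3)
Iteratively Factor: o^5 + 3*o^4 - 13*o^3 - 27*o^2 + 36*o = (o + 4)*(o^4 - o^3 - 9*o^2 + 9*o) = (o - 1)*(o + 4)*(o^3 - 9*o) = (o - 1)*(o + 3)*(o + 4)*(o^2 - 3*o) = (o - 3)*(o - 1)*(o + 3)*(o + 4)*(o)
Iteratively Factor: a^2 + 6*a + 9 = (a + 3)*(a + 3)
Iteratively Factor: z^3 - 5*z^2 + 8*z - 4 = (z - 2)*(z^2 - 3*z + 2) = (z - 2)*(z - 1)*(z - 2)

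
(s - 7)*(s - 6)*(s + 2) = s^3 - 11*s^2 + 16*s + 84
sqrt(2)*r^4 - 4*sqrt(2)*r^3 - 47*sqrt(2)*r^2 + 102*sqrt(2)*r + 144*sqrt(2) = (r - 8)*(r - 3)*(r + 6)*(sqrt(2)*r + sqrt(2))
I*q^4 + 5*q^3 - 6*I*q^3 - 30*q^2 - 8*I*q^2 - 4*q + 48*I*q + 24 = (q - 6)*(q - 2*I)^2*(I*q + 1)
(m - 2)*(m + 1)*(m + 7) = m^3 + 6*m^2 - 9*m - 14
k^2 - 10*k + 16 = (k - 8)*(k - 2)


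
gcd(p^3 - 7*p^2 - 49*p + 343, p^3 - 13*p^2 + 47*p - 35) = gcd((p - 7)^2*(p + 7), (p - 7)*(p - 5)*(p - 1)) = p - 7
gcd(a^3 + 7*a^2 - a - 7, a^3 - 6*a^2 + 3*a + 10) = a + 1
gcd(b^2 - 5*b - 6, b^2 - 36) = b - 6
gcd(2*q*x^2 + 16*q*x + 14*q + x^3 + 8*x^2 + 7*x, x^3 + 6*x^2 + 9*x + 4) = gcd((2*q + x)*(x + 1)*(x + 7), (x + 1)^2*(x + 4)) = x + 1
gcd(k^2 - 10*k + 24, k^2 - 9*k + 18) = k - 6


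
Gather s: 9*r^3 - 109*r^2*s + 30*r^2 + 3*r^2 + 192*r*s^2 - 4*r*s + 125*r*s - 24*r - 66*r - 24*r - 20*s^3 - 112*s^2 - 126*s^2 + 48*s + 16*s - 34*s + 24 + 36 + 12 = 9*r^3 + 33*r^2 - 114*r - 20*s^3 + s^2*(192*r - 238) + s*(-109*r^2 + 121*r + 30) + 72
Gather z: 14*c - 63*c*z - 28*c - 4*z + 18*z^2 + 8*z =-14*c + 18*z^2 + z*(4 - 63*c)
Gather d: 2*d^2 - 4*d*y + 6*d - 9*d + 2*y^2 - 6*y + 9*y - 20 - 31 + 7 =2*d^2 + d*(-4*y - 3) + 2*y^2 + 3*y - 44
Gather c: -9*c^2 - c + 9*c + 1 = -9*c^2 + 8*c + 1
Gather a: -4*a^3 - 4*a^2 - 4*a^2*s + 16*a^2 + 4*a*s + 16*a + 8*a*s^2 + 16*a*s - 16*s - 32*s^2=-4*a^3 + a^2*(12 - 4*s) + a*(8*s^2 + 20*s + 16) - 32*s^2 - 16*s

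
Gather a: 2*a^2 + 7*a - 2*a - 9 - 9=2*a^2 + 5*a - 18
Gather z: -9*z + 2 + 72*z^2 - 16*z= 72*z^2 - 25*z + 2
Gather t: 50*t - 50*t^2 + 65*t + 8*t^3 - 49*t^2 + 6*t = 8*t^3 - 99*t^2 + 121*t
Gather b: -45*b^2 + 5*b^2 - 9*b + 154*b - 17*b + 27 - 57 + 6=-40*b^2 + 128*b - 24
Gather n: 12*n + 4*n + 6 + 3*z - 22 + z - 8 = 16*n + 4*z - 24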